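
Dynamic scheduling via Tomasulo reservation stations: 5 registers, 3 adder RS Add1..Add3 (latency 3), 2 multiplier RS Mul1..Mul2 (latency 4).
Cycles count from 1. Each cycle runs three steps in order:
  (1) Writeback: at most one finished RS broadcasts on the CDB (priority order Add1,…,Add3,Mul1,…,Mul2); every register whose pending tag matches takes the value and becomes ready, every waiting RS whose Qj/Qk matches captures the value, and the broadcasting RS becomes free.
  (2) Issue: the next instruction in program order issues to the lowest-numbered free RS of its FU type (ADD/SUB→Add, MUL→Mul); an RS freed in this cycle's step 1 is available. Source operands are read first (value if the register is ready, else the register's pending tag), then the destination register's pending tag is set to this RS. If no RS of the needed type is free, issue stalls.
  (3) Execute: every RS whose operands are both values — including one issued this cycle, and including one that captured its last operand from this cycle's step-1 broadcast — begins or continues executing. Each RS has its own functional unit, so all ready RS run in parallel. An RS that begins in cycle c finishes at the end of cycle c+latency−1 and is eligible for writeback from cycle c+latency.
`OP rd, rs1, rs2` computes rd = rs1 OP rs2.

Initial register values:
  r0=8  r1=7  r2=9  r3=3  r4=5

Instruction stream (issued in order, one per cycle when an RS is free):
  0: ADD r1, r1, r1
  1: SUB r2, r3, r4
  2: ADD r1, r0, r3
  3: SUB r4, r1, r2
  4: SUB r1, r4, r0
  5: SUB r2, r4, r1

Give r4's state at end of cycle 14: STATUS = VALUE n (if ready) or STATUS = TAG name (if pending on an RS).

cycle 1: issue ADD r1<-Add1 // r0:8,r1:Add1,r2:9,r3:3,r4:5
cycle 2: issue SUB r2<-Add2 // r0:8,r1:Add1,r2:Add2,r3:3,r4:5
cycle 3: issue ADD r1<-Add3 // r0:8,r1:Add3,r2:Add2,r3:3,r4:5
cycle 4: CDB Add1=14; issue SUB r4<-Add1 // r0:8,r1:Add3,r2:Add2,r3:3,r4:Add1
cycle 5: CDB Add2=-2; issue SUB r1<-Add2 // r0:8,r1:Add2,r2:-2,r3:3,r4:Add1
cycle 6: CDB Add3=11; issue SUB r2<-Add3 // r0:8,r1:Add2,r2:Add3,r3:3,r4:Add1
cycle 7: - // r0:8,r1:Add2,r2:Add3,r3:3,r4:Add1
cycle 8: - // r0:8,r1:Add2,r2:Add3,r3:3,r4:Add1
cycle 9: CDB Add1=13 // r0:8,r1:Add2,r2:Add3,r3:3,r4:13
cycle 10: - // r0:8,r1:Add2,r2:Add3,r3:3,r4:13
cycle 11: - // r0:8,r1:Add2,r2:Add3,r3:3,r4:13
cycle 12: CDB Add2=5 // r0:8,r1:5,r2:Add3,r3:3,r4:13
cycle 13: - // r0:8,r1:5,r2:Add3,r3:3,r4:13
cycle 14: - // r0:8,r1:5,r2:Add3,r3:3,r4:13

STATUS = VALUE 13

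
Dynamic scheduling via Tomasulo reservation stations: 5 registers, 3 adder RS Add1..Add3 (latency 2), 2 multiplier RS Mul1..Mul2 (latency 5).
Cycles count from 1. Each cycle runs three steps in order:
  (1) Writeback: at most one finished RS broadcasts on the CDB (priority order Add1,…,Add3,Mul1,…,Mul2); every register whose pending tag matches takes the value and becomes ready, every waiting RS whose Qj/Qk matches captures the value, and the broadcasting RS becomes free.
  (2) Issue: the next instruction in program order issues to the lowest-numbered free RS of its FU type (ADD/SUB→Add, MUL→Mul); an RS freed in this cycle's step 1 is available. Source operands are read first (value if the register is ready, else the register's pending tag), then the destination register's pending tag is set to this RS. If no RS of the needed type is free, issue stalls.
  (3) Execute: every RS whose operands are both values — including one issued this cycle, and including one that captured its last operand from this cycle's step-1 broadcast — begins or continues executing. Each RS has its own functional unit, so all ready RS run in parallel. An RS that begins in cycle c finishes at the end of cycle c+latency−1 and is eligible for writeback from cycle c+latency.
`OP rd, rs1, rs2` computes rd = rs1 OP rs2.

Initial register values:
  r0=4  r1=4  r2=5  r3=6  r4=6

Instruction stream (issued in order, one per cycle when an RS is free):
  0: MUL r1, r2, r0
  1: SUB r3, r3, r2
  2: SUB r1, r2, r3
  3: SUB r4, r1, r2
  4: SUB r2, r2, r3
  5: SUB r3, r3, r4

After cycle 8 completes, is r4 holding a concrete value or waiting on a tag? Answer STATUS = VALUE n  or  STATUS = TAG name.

STATUS = VALUE -1

c1: issue MUL r1<-Mul1 | r0:4,r1:Mul1,r2:5,r3:6,r4:6
c2: issue SUB r3<-Add1 | r0:4,r1:Mul1,r2:5,r3:Add1,r4:6
c3: issue SUB r1<-Add2 | r0:4,r1:Add2,r2:5,r3:Add1,r4:6
c4: CDB Add1=1; issue SUB r4<-Add1 | r0:4,r1:Add2,r2:5,r3:1,r4:Add1
c5: issue SUB r2<-Add3 | r0:4,r1:Add2,r2:Add3,r3:1,r4:Add1
c6: CDB Add2=4; issue SUB r3<-Add2 | r0:4,r1:4,r2:Add3,r3:Add2,r4:Add1
c7: CDB Add3=4 | r0:4,r1:4,r2:4,r3:Add2,r4:Add1
c8: CDB Add1=-1 | r0:4,r1:4,r2:4,r3:Add2,r4:-1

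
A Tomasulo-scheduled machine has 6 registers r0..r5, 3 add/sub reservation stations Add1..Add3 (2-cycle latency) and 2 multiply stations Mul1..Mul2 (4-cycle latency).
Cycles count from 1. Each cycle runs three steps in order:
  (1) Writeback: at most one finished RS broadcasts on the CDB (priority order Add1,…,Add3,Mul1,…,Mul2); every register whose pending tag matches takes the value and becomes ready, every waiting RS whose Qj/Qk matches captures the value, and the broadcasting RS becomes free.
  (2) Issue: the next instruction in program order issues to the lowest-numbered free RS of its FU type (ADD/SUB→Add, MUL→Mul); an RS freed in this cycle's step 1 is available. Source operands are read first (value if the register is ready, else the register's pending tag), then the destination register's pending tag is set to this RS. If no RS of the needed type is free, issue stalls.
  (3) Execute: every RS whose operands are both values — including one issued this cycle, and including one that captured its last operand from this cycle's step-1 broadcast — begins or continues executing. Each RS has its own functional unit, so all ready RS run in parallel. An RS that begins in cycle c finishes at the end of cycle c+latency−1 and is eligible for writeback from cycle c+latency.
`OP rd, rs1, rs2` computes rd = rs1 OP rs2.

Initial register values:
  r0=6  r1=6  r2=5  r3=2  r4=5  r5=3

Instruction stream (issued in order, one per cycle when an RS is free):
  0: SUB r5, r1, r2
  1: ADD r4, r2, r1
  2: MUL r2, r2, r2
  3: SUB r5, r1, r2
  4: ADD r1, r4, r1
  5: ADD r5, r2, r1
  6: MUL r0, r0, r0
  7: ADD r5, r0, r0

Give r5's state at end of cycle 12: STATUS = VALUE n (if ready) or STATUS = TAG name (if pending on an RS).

  c1: issue SUB r5<-Add1  regs: r0:6,r1:6,r2:5,r3:2,r4:5,r5:Add1
  c2: issue ADD r4<-Add2  regs: r0:6,r1:6,r2:5,r3:2,r4:Add2,r5:Add1
  c3: CDB Add1=1; issue MUL r2<-Mul1  regs: r0:6,r1:6,r2:Mul1,r3:2,r4:Add2,r5:1
  c4: CDB Add2=11; issue SUB r5<-Add1  regs: r0:6,r1:6,r2:Mul1,r3:2,r4:11,r5:Add1
  c5: issue ADD r1<-Add2  regs: r0:6,r1:Add2,r2:Mul1,r3:2,r4:11,r5:Add1
  c6: issue ADD r5<-Add3  regs: r0:6,r1:Add2,r2:Mul1,r3:2,r4:11,r5:Add3
  c7: CDB Add2=17; issue MUL r0<-Mul2  regs: r0:Mul2,r1:17,r2:Mul1,r3:2,r4:11,r5:Add3
  c8: CDB Mul1=25; issue ADD r5<-Add2  regs: r0:Mul2,r1:17,r2:25,r3:2,r4:11,r5:Add2
  c9: -  regs: r0:Mul2,r1:17,r2:25,r3:2,r4:11,r5:Add2
  c10: CDB Add1=-19  regs: r0:Mul2,r1:17,r2:25,r3:2,r4:11,r5:Add2
  c11: CDB Add3=42  regs: r0:Mul2,r1:17,r2:25,r3:2,r4:11,r5:Add2
  c12: CDB Mul2=36  regs: r0:36,r1:17,r2:25,r3:2,r4:11,r5:Add2

STATUS = TAG Add2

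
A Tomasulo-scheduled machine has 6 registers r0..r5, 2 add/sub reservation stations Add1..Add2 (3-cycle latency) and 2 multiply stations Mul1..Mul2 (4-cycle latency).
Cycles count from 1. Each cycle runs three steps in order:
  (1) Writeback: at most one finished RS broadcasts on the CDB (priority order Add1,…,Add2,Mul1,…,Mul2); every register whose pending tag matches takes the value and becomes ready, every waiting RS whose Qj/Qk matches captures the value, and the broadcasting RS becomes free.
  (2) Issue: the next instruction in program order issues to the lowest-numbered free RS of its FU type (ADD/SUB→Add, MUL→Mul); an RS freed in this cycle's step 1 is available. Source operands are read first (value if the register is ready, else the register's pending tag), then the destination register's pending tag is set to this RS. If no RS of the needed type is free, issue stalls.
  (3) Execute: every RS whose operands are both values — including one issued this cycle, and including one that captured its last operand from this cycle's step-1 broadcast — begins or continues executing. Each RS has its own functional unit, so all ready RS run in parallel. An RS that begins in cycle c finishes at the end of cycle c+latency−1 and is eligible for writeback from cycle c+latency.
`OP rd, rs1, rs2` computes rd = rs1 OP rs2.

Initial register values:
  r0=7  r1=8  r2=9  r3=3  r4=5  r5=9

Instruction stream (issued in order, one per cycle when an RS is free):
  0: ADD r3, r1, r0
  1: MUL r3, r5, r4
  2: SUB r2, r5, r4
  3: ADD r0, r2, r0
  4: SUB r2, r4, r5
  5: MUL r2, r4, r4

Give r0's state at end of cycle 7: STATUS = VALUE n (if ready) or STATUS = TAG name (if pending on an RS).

STATUS = TAG Add1

c1: issue ADD r3<-Add1 | r0:7,r1:8,r2:9,r3:Add1,r4:5,r5:9
c2: issue MUL r3<-Mul1 | r0:7,r1:8,r2:9,r3:Mul1,r4:5,r5:9
c3: issue SUB r2<-Add2 | r0:7,r1:8,r2:Add2,r3:Mul1,r4:5,r5:9
c4: CDB Add1=15; issue ADD r0<-Add1 | r0:Add1,r1:8,r2:Add2,r3:Mul1,r4:5,r5:9
c5: stall | r0:Add1,r1:8,r2:Add2,r3:Mul1,r4:5,r5:9
c6: CDB Add2=4; issue SUB r2<-Add2 | r0:Add1,r1:8,r2:Add2,r3:Mul1,r4:5,r5:9
c7: CDB Mul1=45; issue MUL r2<-Mul1 | r0:Add1,r1:8,r2:Mul1,r3:45,r4:5,r5:9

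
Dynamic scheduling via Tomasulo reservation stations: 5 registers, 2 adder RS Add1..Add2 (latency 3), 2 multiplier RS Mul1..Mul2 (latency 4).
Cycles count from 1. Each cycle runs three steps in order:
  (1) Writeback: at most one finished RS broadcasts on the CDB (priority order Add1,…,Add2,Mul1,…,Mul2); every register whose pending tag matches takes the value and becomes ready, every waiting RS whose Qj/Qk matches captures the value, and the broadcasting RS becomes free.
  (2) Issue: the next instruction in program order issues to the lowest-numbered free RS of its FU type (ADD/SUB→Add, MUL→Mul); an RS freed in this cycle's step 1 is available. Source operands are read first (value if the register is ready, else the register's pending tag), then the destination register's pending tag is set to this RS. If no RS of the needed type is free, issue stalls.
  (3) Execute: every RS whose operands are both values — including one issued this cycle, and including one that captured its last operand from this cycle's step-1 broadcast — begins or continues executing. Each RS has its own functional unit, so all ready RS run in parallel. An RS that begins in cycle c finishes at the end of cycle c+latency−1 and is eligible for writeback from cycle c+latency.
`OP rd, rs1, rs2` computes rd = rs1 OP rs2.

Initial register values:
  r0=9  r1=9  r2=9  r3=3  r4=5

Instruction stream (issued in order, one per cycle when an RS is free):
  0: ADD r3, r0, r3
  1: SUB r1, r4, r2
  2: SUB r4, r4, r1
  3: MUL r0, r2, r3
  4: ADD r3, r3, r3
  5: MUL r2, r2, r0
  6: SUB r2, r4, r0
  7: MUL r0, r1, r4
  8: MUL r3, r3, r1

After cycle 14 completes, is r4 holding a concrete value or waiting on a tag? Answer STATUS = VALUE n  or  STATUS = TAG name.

c1: issue ADD r3<-Add1 | r0:9,r1:9,r2:9,r3:Add1,r4:5
c2: issue SUB r1<-Add2 | r0:9,r1:Add2,r2:9,r3:Add1,r4:5
c3: stall | r0:9,r1:Add2,r2:9,r3:Add1,r4:5
c4: CDB Add1=12; issue SUB r4<-Add1 | r0:9,r1:Add2,r2:9,r3:12,r4:Add1
c5: CDB Add2=-4; issue MUL r0<-Mul1 | r0:Mul1,r1:-4,r2:9,r3:12,r4:Add1
c6: issue ADD r3<-Add2 | r0:Mul1,r1:-4,r2:9,r3:Add2,r4:Add1
c7: issue MUL r2<-Mul2 | r0:Mul1,r1:-4,r2:Mul2,r3:Add2,r4:Add1
c8: CDB Add1=9; issue SUB r2<-Add1 | r0:Mul1,r1:-4,r2:Add1,r3:Add2,r4:9
c9: CDB Add2=24; stall | r0:Mul1,r1:-4,r2:Add1,r3:24,r4:9
c10: CDB Mul1=108; issue MUL r0<-Mul1 | r0:Mul1,r1:-4,r2:Add1,r3:24,r4:9
c11: stall | r0:Mul1,r1:-4,r2:Add1,r3:24,r4:9
c12: stall | r0:Mul1,r1:-4,r2:Add1,r3:24,r4:9
c13: CDB Add1=-99; stall | r0:Mul1,r1:-4,r2:-99,r3:24,r4:9
c14: CDB Mul1=-36; issue MUL r3<-Mul1 | r0:-36,r1:-4,r2:-99,r3:Mul1,r4:9

STATUS = VALUE 9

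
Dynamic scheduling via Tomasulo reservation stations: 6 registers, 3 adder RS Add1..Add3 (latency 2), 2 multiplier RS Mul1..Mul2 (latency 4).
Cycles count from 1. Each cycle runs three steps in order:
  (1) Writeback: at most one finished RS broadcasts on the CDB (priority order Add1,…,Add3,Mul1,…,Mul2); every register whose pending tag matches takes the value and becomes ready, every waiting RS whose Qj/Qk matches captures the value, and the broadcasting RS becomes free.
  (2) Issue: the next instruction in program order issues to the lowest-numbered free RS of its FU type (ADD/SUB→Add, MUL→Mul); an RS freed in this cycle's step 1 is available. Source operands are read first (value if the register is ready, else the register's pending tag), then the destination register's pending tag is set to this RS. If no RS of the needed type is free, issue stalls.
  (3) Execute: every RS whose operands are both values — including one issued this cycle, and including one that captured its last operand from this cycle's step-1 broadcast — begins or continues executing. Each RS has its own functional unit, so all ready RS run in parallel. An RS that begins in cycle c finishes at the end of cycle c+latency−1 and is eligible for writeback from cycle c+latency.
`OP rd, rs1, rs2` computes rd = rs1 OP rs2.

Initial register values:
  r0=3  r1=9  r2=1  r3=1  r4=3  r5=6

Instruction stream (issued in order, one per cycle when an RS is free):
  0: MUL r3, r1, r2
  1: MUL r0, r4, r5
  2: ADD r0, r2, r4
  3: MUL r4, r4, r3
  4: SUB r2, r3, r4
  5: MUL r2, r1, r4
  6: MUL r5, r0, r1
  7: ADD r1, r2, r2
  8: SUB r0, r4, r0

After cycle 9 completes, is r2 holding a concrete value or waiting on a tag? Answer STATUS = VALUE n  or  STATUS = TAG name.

  c1: issue MUL r3<-Mul1  regs: r0:3,r1:9,r2:1,r3:Mul1,r4:3,r5:6
  c2: issue MUL r0<-Mul2  regs: r0:Mul2,r1:9,r2:1,r3:Mul1,r4:3,r5:6
  c3: issue ADD r0<-Add1  regs: r0:Add1,r1:9,r2:1,r3:Mul1,r4:3,r5:6
  c4: stall  regs: r0:Add1,r1:9,r2:1,r3:Mul1,r4:3,r5:6
  c5: CDB Add1=4; stall  regs: r0:4,r1:9,r2:1,r3:Mul1,r4:3,r5:6
  c6: CDB Mul1=9; issue MUL r4<-Mul1  regs: r0:4,r1:9,r2:1,r3:9,r4:Mul1,r5:6
  c7: CDB Mul2=18; issue SUB r2<-Add1  regs: r0:4,r1:9,r2:Add1,r3:9,r4:Mul1,r5:6
  c8: issue MUL r2<-Mul2  regs: r0:4,r1:9,r2:Mul2,r3:9,r4:Mul1,r5:6
  c9: stall  regs: r0:4,r1:9,r2:Mul2,r3:9,r4:Mul1,r5:6

STATUS = TAG Mul2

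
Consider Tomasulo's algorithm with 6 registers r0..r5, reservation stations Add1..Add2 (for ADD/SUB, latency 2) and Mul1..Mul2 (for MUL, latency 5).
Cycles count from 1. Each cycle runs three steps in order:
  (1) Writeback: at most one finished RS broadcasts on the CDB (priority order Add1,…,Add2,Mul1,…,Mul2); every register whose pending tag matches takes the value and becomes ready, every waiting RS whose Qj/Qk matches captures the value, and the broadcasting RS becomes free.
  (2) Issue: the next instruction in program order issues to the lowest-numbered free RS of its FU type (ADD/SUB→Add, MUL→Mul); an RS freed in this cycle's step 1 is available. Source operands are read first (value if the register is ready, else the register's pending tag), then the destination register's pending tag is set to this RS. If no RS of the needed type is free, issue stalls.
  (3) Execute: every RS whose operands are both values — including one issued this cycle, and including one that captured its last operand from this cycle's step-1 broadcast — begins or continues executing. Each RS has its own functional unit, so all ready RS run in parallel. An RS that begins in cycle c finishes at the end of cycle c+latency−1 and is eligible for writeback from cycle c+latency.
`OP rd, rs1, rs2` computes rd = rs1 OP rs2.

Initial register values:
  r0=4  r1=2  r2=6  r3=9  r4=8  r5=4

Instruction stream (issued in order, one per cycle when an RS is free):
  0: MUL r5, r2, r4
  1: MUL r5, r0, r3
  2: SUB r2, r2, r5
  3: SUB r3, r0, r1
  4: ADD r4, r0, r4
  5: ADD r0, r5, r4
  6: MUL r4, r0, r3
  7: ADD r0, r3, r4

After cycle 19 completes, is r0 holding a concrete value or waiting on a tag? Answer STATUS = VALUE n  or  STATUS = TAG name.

STATUS = VALUE 98

  c1: issue MUL r5<-Mul1  regs: r0:4,r1:2,r2:6,r3:9,r4:8,r5:Mul1
  c2: issue MUL r5<-Mul2  regs: r0:4,r1:2,r2:6,r3:9,r4:8,r5:Mul2
  c3: issue SUB r2<-Add1  regs: r0:4,r1:2,r2:Add1,r3:9,r4:8,r5:Mul2
  c4: issue SUB r3<-Add2  regs: r0:4,r1:2,r2:Add1,r3:Add2,r4:8,r5:Mul2
  c5: stall  regs: r0:4,r1:2,r2:Add1,r3:Add2,r4:8,r5:Mul2
  c6: CDB Add2=2; issue ADD r4<-Add2  regs: r0:4,r1:2,r2:Add1,r3:2,r4:Add2,r5:Mul2
  c7: CDB Mul1=48; stall  regs: r0:4,r1:2,r2:Add1,r3:2,r4:Add2,r5:Mul2
  c8: CDB Add2=12; issue ADD r0<-Add2  regs: r0:Add2,r1:2,r2:Add1,r3:2,r4:12,r5:Mul2
  c9: CDB Mul2=36; issue MUL r4<-Mul1  regs: r0:Add2,r1:2,r2:Add1,r3:2,r4:Mul1,r5:36
  c10: stall  regs: r0:Add2,r1:2,r2:Add1,r3:2,r4:Mul1,r5:36
  c11: CDB Add1=-30; issue ADD r0<-Add1  regs: r0:Add1,r1:2,r2:-30,r3:2,r4:Mul1,r5:36
  c12: CDB Add2=48  regs: r0:Add1,r1:2,r2:-30,r3:2,r4:Mul1,r5:36
  c13: -  regs: r0:Add1,r1:2,r2:-30,r3:2,r4:Mul1,r5:36
  c14: -  regs: r0:Add1,r1:2,r2:-30,r3:2,r4:Mul1,r5:36
  c15: -  regs: r0:Add1,r1:2,r2:-30,r3:2,r4:Mul1,r5:36
  c16: -  regs: r0:Add1,r1:2,r2:-30,r3:2,r4:Mul1,r5:36
  c17: CDB Mul1=96  regs: r0:Add1,r1:2,r2:-30,r3:2,r4:96,r5:36
  c18: -  regs: r0:Add1,r1:2,r2:-30,r3:2,r4:96,r5:36
  c19: CDB Add1=98  regs: r0:98,r1:2,r2:-30,r3:2,r4:96,r5:36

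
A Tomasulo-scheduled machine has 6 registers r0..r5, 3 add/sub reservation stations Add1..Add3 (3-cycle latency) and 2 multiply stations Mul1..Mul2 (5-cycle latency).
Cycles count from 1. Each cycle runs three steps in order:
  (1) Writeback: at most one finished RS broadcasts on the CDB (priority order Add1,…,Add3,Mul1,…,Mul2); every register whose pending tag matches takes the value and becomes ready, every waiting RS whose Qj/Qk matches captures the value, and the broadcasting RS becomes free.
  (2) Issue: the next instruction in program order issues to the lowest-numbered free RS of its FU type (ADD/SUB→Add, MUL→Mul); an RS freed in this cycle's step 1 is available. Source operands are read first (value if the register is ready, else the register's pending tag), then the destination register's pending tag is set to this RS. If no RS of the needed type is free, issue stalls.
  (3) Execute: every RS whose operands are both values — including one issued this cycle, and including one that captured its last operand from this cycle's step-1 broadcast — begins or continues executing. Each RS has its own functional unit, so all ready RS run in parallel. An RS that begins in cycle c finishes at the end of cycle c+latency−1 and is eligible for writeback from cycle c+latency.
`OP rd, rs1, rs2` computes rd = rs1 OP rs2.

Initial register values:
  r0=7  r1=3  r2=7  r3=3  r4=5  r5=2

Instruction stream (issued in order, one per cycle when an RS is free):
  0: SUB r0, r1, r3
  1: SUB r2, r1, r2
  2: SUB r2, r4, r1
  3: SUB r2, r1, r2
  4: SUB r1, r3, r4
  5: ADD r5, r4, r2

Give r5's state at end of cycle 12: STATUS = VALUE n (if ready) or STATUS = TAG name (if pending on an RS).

STATUS = VALUE 6

  c1: issue SUB r0<-Add1  regs: r0:Add1,r1:3,r2:7,r3:3,r4:5,r5:2
  c2: issue SUB r2<-Add2  regs: r0:Add1,r1:3,r2:Add2,r3:3,r4:5,r5:2
  c3: issue SUB r2<-Add3  regs: r0:Add1,r1:3,r2:Add3,r3:3,r4:5,r5:2
  c4: CDB Add1=0; issue SUB r2<-Add1  regs: r0:0,r1:3,r2:Add1,r3:3,r4:5,r5:2
  c5: CDB Add2=-4; issue SUB r1<-Add2  regs: r0:0,r1:Add2,r2:Add1,r3:3,r4:5,r5:2
  c6: CDB Add3=2; issue ADD r5<-Add3  regs: r0:0,r1:Add2,r2:Add1,r3:3,r4:5,r5:Add3
  c7: -  regs: r0:0,r1:Add2,r2:Add1,r3:3,r4:5,r5:Add3
  c8: CDB Add2=-2  regs: r0:0,r1:-2,r2:Add1,r3:3,r4:5,r5:Add3
  c9: CDB Add1=1  regs: r0:0,r1:-2,r2:1,r3:3,r4:5,r5:Add3
  c10: -  regs: r0:0,r1:-2,r2:1,r3:3,r4:5,r5:Add3
  c11: -  regs: r0:0,r1:-2,r2:1,r3:3,r4:5,r5:Add3
  c12: CDB Add3=6  regs: r0:0,r1:-2,r2:1,r3:3,r4:5,r5:6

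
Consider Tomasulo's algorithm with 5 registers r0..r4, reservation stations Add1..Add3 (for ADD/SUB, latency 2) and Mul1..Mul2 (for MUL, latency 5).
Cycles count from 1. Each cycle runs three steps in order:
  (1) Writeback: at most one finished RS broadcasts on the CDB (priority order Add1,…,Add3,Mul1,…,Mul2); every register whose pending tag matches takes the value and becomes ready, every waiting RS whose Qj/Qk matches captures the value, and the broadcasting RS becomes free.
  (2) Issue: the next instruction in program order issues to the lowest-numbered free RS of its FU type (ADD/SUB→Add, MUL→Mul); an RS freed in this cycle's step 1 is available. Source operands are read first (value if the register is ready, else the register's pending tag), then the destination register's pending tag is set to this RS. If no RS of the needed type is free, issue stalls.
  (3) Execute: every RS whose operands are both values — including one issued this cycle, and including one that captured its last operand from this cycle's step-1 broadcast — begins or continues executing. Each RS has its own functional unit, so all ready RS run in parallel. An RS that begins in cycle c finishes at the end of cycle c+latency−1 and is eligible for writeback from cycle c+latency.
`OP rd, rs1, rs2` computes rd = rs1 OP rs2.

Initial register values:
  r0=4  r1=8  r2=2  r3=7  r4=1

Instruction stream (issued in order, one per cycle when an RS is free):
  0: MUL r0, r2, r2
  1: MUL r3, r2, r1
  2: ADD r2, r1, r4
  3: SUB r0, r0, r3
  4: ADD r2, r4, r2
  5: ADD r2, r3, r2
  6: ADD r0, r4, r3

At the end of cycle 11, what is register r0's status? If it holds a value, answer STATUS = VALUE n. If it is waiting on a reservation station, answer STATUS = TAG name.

STATUS = VALUE 17

  c1: issue MUL r0<-Mul1  regs: r0:Mul1,r1:8,r2:2,r3:7,r4:1
  c2: issue MUL r3<-Mul2  regs: r0:Mul1,r1:8,r2:2,r3:Mul2,r4:1
  c3: issue ADD r2<-Add1  regs: r0:Mul1,r1:8,r2:Add1,r3:Mul2,r4:1
  c4: issue SUB r0<-Add2  regs: r0:Add2,r1:8,r2:Add1,r3:Mul2,r4:1
  c5: CDB Add1=9; issue ADD r2<-Add1  regs: r0:Add2,r1:8,r2:Add1,r3:Mul2,r4:1
  c6: CDB Mul1=4; issue ADD r2<-Add3  regs: r0:Add2,r1:8,r2:Add3,r3:Mul2,r4:1
  c7: CDB Add1=10; issue ADD r0<-Add1  regs: r0:Add1,r1:8,r2:Add3,r3:Mul2,r4:1
  c8: CDB Mul2=16  regs: r0:Add1,r1:8,r2:Add3,r3:16,r4:1
  c9: -  regs: r0:Add1,r1:8,r2:Add3,r3:16,r4:1
  c10: CDB Add1=17  regs: r0:17,r1:8,r2:Add3,r3:16,r4:1
  c11: CDB Add2=-12  regs: r0:17,r1:8,r2:Add3,r3:16,r4:1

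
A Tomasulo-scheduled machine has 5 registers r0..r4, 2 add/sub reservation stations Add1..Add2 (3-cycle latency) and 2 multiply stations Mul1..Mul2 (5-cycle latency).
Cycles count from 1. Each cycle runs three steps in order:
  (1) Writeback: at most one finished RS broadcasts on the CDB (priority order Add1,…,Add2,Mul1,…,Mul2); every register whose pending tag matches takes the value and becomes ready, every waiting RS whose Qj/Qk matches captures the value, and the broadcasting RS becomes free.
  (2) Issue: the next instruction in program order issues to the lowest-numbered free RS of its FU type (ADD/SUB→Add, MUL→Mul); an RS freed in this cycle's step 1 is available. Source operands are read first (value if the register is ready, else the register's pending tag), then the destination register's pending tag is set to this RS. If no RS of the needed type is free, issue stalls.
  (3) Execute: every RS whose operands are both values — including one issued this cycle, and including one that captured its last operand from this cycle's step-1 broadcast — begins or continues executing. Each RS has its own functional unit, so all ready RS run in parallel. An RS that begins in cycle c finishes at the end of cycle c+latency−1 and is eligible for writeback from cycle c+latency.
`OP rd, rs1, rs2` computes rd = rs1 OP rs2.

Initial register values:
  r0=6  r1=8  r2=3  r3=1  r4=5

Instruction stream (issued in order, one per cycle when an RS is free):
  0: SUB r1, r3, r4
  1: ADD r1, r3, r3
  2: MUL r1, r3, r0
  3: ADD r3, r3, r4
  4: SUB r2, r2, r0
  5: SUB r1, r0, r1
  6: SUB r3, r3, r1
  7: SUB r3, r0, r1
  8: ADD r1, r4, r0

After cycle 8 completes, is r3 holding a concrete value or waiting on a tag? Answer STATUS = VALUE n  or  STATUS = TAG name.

cycle 1: issue SUB r1<-Add1 // r0:6,r1:Add1,r2:3,r3:1,r4:5
cycle 2: issue ADD r1<-Add2 // r0:6,r1:Add2,r2:3,r3:1,r4:5
cycle 3: issue MUL r1<-Mul1 // r0:6,r1:Mul1,r2:3,r3:1,r4:5
cycle 4: CDB Add1=-4; issue ADD r3<-Add1 // r0:6,r1:Mul1,r2:3,r3:Add1,r4:5
cycle 5: CDB Add2=2; issue SUB r2<-Add2 // r0:6,r1:Mul1,r2:Add2,r3:Add1,r4:5
cycle 6: stall // r0:6,r1:Mul1,r2:Add2,r3:Add1,r4:5
cycle 7: CDB Add1=6; issue SUB r1<-Add1 // r0:6,r1:Add1,r2:Add2,r3:6,r4:5
cycle 8: CDB Add2=-3; issue SUB r3<-Add2 // r0:6,r1:Add1,r2:-3,r3:Add2,r4:5

STATUS = TAG Add2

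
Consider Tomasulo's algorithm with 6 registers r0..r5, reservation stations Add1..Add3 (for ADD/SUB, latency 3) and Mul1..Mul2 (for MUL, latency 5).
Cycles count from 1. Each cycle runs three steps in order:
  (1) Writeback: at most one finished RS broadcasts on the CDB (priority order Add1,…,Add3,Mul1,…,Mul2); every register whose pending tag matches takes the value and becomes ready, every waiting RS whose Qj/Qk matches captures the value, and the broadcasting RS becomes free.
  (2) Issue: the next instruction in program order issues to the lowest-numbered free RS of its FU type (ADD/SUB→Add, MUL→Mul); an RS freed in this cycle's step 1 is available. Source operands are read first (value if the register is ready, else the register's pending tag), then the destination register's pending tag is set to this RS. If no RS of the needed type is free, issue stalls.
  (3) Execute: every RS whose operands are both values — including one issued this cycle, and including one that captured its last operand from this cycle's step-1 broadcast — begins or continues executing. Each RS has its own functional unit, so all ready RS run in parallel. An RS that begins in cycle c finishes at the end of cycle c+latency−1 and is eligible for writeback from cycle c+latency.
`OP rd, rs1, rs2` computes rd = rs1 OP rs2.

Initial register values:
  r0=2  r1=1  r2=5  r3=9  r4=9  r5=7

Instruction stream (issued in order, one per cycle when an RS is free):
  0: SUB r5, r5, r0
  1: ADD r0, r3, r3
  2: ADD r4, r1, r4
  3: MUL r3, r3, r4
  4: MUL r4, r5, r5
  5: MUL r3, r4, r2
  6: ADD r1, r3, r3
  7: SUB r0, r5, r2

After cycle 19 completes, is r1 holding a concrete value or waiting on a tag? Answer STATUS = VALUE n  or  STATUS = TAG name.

STATUS = VALUE 250

cycle 1: issue SUB r5<-Add1 // r0:2,r1:1,r2:5,r3:9,r4:9,r5:Add1
cycle 2: issue ADD r0<-Add2 // r0:Add2,r1:1,r2:5,r3:9,r4:9,r5:Add1
cycle 3: issue ADD r4<-Add3 // r0:Add2,r1:1,r2:5,r3:9,r4:Add3,r5:Add1
cycle 4: CDB Add1=5; issue MUL r3<-Mul1 // r0:Add2,r1:1,r2:5,r3:Mul1,r4:Add3,r5:5
cycle 5: CDB Add2=18; issue MUL r4<-Mul2 // r0:18,r1:1,r2:5,r3:Mul1,r4:Mul2,r5:5
cycle 6: CDB Add3=10; stall // r0:18,r1:1,r2:5,r3:Mul1,r4:Mul2,r5:5
cycle 7: stall // r0:18,r1:1,r2:5,r3:Mul1,r4:Mul2,r5:5
cycle 8: stall // r0:18,r1:1,r2:5,r3:Mul1,r4:Mul2,r5:5
cycle 9: stall // r0:18,r1:1,r2:5,r3:Mul1,r4:Mul2,r5:5
cycle 10: CDB Mul2=25; issue MUL r3<-Mul2 // r0:18,r1:1,r2:5,r3:Mul2,r4:25,r5:5
cycle 11: CDB Mul1=90; issue ADD r1<-Add1 // r0:18,r1:Add1,r2:5,r3:Mul2,r4:25,r5:5
cycle 12: issue SUB r0<-Add2 // r0:Add2,r1:Add1,r2:5,r3:Mul2,r4:25,r5:5
cycle 13: - // r0:Add2,r1:Add1,r2:5,r3:Mul2,r4:25,r5:5
cycle 14: - // r0:Add2,r1:Add1,r2:5,r3:Mul2,r4:25,r5:5
cycle 15: CDB Add2=0 // r0:0,r1:Add1,r2:5,r3:Mul2,r4:25,r5:5
cycle 16: CDB Mul2=125 // r0:0,r1:Add1,r2:5,r3:125,r4:25,r5:5
cycle 17: - // r0:0,r1:Add1,r2:5,r3:125,r4:25,r5:5
cycle 18: - // r0:0,r1:Add1,r2:5,r3:125,r4:25,r5:5
cycle 19: CDB Add1=250 // r0:0,r1:250,r2:5,r3:125,r4:25,r5:5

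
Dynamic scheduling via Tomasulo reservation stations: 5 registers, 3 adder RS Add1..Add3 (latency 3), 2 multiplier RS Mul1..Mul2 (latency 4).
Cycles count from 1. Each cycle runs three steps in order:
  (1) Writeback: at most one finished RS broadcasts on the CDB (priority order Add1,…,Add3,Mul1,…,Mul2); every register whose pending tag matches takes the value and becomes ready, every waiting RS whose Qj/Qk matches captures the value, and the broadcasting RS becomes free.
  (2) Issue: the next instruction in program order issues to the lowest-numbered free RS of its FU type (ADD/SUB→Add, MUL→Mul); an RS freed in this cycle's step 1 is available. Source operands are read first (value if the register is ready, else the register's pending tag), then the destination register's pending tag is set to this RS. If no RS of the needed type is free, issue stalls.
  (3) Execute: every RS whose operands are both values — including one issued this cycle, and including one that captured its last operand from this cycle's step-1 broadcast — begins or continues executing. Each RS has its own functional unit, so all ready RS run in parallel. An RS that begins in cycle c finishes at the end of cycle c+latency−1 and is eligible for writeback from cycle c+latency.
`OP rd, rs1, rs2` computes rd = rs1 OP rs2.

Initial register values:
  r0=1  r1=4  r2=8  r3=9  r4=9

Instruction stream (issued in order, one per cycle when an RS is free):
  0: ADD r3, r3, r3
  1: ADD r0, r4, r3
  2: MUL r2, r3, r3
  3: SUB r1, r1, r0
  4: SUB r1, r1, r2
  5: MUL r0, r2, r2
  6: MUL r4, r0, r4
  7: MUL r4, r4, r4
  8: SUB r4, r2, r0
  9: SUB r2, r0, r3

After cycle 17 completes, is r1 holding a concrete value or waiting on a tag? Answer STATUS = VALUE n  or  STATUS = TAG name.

STATUS = VALUE -347

  c1: issue ADD r3<-Add1  regs: r0:1,r1:4,r2:8,r3:Add1,r4:9
  c2: issue ADD r0<-Add2  regs: r0:Add2,r1:4,r2:8,r3:Add1,r4:9
  c3: issue MUL r2<-Mul1  regs: r0:Add2,r1:4,r2:Mul1,r3:Add1,r4:9
  c4: CDB Add1=18; issue SUB r1<-Add1  regs: r0:Add2,r1:Add1,r2:Mul1,r3:18,r4:9
  c5: issue SUB r1<-Add3  regs: r0:Add2,r1:Add3,r2:Mul1,r3:18,r4:9
  c6: issue MUL r0<-Mul2  regs: r0:Mul2,r1:Add3,r2:Mul1,r3:18,r4:9
  c7: CDB Add2=27; stall  regs: r0:Mul2,r1:Add3,r2:Mul1,r3:18,r4:9
  c8: CDB Mul1=324; issue MUL r4<-Mul1  regs: r0:Mul2,r1:Add3,r2:324,r3:18,r4:Mul1
  c9: stall  regs: r0:Mul2,r1:Add3,r2:324,r3:18,r4:Mul1
  c10: CDB Add1=-23; stall  regs: r0:Mul2,r1:Add3,r2:324,r3:18,r4:Mul1
  c11: stall  regs: r0:Mul2,r1:Add3,r2:324,r3:18,r4:Mul1
  c12: CDB Mul2=104976; issue MUL r4<-Mul2  regs: r0:104976,r1:Add3,r2:324,r3:18,r4:Mul2
  c13: CDB Add3=-347; issue SUB r4<-Add1  regs: r0:104976,r1:-347,r2:324,r3:18,r4:Add1
  c14: issue SUB r2<-Add2  regs: r0:104976,r1:-347,r2:Add2,r3:18,r4:Add1
  c15: -  regs: r0:104976,r1:-347,r2:Add2,r3:18,r4:Add1
  c16: CDB Add1=-104652  regs: r0:104976,r1:-347,r2:Add2,r3:18,r4:-104652
  c17: CDB Add2=104958  regs: r0:104976,r1:-347,r2:104958,r3:18,r4:-104652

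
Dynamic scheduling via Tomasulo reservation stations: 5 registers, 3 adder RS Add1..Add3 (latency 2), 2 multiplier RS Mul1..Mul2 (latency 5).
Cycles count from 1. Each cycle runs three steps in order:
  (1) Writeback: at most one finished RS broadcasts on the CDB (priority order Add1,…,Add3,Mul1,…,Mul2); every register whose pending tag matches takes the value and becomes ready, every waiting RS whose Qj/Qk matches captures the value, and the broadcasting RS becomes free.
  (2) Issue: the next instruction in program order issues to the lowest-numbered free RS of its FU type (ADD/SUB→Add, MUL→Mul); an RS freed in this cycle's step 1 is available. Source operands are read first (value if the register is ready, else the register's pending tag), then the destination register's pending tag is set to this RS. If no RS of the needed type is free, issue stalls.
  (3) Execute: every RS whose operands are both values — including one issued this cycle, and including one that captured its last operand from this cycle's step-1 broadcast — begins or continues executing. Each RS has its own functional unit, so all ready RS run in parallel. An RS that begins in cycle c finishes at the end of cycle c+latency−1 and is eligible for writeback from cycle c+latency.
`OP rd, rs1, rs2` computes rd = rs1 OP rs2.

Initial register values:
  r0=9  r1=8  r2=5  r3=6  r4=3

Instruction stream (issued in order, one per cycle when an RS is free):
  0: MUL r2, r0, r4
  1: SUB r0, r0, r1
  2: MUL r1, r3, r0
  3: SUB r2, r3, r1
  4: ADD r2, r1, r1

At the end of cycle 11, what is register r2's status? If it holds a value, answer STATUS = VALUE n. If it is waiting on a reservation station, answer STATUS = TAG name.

STATUS = TAG Add2

  c1: issue MUL r2<-Mul1  regs: r0:9,r1:8,r2:Mul1,r3:6,r4:3
  c2: issue SUB r0<-Add1  regs: r0:Add1,r1:8,r2:Mul1,r3:6,r4:3
  c3: issue MUL r1<-Mul2  regs: r0:Add1,r1:Mul2,r2:Mul1,r3:6,r4:3
  c4: CDB Add1=1; issue SUB r2<-Add1  regs: r0:1,r1:Mul2,r2:Add1,r3:6,r4:3
  c5: issue ADD r2<-Add2  regs: r0:1,r1:Mul2,r2:Add2,r3:6,r4:3
  c6: CDB Mul1=27  regs: r0:1,r1:Mul2,r2:Add2,r3:6,r4:3
  c7: -  regs: r0:1,r1:Mul2,r2:Add2,r3:6,r4:3
  c8: -  regs: r0:1,r1:Mul2,r2:Add2,r3:6,r4:3
  c9: CDB Mul2=6  regs: r0:1,r1:6,r2:Add2,r3:6,r4:3
  c10: -  regs: r0:1,r1:6,r2:Add2,r3:6,r4:3
  c11: CDB Add1=0  regs: r0:1,r1:6,r2:Add2,r3:6,r4:3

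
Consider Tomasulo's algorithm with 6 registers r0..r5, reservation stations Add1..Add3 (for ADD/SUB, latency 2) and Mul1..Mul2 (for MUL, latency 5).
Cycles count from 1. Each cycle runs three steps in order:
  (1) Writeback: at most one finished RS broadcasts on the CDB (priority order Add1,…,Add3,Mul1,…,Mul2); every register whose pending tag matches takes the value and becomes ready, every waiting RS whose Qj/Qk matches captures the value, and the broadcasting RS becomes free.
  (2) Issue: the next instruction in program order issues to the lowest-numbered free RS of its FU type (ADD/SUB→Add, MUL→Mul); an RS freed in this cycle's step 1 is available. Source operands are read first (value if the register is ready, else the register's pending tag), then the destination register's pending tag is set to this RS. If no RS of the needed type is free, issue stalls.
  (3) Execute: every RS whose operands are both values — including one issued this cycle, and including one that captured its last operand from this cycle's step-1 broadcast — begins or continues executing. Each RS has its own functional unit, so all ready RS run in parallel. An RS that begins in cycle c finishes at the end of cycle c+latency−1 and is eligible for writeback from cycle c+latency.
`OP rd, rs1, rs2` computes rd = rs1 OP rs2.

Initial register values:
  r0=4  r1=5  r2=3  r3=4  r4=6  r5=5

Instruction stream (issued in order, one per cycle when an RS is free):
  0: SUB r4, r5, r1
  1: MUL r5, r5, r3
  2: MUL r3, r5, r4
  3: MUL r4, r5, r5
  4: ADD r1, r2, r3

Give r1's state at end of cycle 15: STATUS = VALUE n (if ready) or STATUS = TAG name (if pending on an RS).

cycle 1: issue SUB r4<-Add1 // r0:4,r1:5,r2:3,r3:4,r4:Add1,r5:5
cycle 2: issue MUL r5<-Mul1 // r0:4,r1:5,r2:3,r3:4,r4:Add1,r5:Mul1
cycle 3: CDB Add1=0; issue MUL r3<-Mul2 // r0:4,r1:5,r2:3,r3:Mul2,r4:0,r5:Mul1
cycle 4: stall // r0:4,r1:5,r2:3,r3:Mul2,r4:0,r5:Mul1
cycle 5: stall // r0:4,r1:5,r2:3,r3:Mul2,r4:0,r5:Mul1
cycle 6: stall // r0:4,r1:5,r2:3,r3:Mul2,r4:0,r5:Mul1
cycle 7: CDB Mul1=20; issue MUL r4<-Mul1 // r0:4,r1:5,r2:3,r3:Mul2,r4:Mul1,r5:20
cycle 8: issue ADD r1<-Add1 // r0:4,r1:Add1,r2:3,r3:Mul2,r4:Mul1,r5:20
cycle 9: - // r0:4,r1:Add1,r2:3,r3:Mul2,r4:Mul1,r5:20
cycle 10: - // r0:4,r1:Add1,r2:3,r3:Mul2,r4:Mul1,r5:20
cycle 11: - // r0:4,r1:Add1,r2:3,r3:Mul2,r4:Mul1,r5:20
cycle 12: CDB Mul1=400 // r0:4,r1:Add1,r2:3,r3:Mul2,r4:400,r5:20
cycle 13: CDB Mul2=0 // r0:4,r1:Add1,r2:3,r3:0,r4:400,r5:20
cycle 14: - // r0:4,r1:Add1,r2:3,r3:0,r4:400,r5:20
cycle 15: CDB Add1=3 // r0:4,r1:3,r2:3,r3:0,r4:400,r5:20

STATUS = VALUE 3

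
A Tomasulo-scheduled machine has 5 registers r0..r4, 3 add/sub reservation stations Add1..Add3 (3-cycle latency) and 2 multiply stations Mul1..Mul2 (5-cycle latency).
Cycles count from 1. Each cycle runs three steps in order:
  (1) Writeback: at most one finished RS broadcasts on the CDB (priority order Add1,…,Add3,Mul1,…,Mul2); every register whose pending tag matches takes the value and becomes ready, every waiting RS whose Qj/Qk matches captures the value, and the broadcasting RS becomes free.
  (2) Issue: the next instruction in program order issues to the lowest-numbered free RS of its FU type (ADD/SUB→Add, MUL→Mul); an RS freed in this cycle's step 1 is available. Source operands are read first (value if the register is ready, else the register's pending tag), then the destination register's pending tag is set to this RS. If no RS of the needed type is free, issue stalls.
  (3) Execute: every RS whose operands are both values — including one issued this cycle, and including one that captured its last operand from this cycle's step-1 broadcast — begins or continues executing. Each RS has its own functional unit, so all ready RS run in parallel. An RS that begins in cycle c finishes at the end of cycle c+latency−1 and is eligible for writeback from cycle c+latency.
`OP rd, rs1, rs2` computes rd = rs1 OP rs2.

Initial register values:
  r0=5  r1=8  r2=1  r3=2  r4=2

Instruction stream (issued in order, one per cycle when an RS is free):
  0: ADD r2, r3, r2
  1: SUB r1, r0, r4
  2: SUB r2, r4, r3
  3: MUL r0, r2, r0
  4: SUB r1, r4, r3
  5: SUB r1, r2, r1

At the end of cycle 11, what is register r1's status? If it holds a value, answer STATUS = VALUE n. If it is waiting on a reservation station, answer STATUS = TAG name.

STATUS = VALUE 0

  c1: issue ADD r2<-Add1  regs: r0:5,r1:8,r2:Add1,r3:2,r4:2
  c2: issue SUB r1<-Add2  regs: r0:5,r1:Add2,r2:Add1,r3:2,r4:2
  c3: issue SUB r2<-Add3  regs: r0:5,r1:Add2,r2:Add3,r3:2,r4:2
  c4: CDB Add1=3; issue MUL r0<-Mul1  regs: r0:Mul1,r1:Add2,r2:Add3,r3:2,r4:2
  c5: CDB Add2=3; issue SUB r1<-Add1  regs: r0:Mul1,r1:Add1,r2:Add3,r3:2,r4:2
  c6: CDB Add3=0; issue SUB r1<-Add2  regs: r0:Mul1,r1:Add2,r2:0,r3:2,r4:2
  c7: -  regs: r0:Mul1,r1:Add2,r2:0,r3:2,r4:2
  c8: CDB Add1=0  regs: r0:Mul1,r1:Add2,r2:0,r3:2,r4:2
  c9: -  regs: r0:Mul1,r1:Add2,r2:0,r3:2,r4:2
  c10: -  regs: r0:Mul1,r1:Add2,r2:0,r3:2,r4:2
  c11: CDB Add2=0  regs: r0:Mul1,r1:0,r2:0,r3:2,r4:2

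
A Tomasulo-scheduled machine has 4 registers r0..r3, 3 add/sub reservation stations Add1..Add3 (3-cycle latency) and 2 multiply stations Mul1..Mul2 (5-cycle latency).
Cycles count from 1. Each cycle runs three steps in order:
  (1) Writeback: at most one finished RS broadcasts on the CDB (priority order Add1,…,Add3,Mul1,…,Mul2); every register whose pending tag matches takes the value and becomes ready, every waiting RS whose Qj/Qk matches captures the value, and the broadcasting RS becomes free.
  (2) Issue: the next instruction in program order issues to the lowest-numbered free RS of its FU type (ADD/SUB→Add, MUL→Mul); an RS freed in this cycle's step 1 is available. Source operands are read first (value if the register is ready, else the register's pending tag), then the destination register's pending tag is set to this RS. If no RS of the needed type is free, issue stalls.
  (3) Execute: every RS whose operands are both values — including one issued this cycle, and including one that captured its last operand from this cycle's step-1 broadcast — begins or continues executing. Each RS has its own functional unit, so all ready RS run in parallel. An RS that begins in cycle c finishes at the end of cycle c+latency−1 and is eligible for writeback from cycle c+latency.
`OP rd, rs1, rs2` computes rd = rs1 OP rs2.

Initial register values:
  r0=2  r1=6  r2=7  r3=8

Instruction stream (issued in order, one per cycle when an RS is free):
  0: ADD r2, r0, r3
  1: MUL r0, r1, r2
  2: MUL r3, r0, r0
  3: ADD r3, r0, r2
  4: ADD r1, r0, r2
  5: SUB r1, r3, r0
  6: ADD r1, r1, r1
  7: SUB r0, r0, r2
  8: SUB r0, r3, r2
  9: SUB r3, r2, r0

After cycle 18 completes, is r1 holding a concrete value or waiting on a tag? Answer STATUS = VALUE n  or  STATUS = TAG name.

STATUS = VALUE 20

cycle 1: issue ADD r2<-Add1 // r0:2,r1:6,r2:Add1,r3:8
cycle 2: issue MUL r0<-Mul1 // r0:Mul1,r1:6,r2:Add1,r3:8
cycle 3: issue MUL r3<-Mul2 // r0:Mul1,r1:6,r2:Add1,r3:Mul2
cycle 4: CDB Add1=10; issue ADD r3<-Add1 // r0:Mul1,r1:6,r2:10,r3:Add1
cycle 5: issue ADD r1<-Add2 // r0:Mul1,r1:Add2,r2:10,r3:Add1
cycle 6: issue SUB r1<-Add3 // r0:Mul1,r1:Add3,r2:10,r3:Add1
cycle 7: stall // r0:Mul1,r1:Add3,r2:10,r3:Add1
cycle 8: stall // r0:Mul1,r1:Add3,r2:10,r3:Add1
cycle 9: CDB Mul1=60; stall // r0:60,r1:Add3,r2:10,r3:Add1
cycle 10: stall // r0:60,r1:Add3,r2:10,r3:Add1
cycle 11: stall // r0:60,r1:Add3,r2:10,r3:Add1
cycle 12: CDB Add1=70; issue ADD r1<-Add1 // r0:60,r1:Add1,r2:10,r3:70
cycle 13: CDB Add2=70; issue SUB r0<-Add2 // r0:Add2,r1:Add1,r2:10,r3:70
cycle 14: CDB Mul2=3600; stall // r0:Add2,r1:Add1,r2:10,r3:70
cycle 15: CDB Add3=10; issue SUB r0<-Add3 // r0:Add3,r1:Add1,r2:10,r3:70
cycle 16: CDB Add2=50; issue SUB r3<-Add2 // r0:Add3,r1:Add1,r2:10,r3:Add2
cycle 17: - // r0:Add3,r1:Add1,r2:10,r3:Add2
cycle 18: CDB Add1=20 // r0:Add3,r1:20,r2:10,r3:Add2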